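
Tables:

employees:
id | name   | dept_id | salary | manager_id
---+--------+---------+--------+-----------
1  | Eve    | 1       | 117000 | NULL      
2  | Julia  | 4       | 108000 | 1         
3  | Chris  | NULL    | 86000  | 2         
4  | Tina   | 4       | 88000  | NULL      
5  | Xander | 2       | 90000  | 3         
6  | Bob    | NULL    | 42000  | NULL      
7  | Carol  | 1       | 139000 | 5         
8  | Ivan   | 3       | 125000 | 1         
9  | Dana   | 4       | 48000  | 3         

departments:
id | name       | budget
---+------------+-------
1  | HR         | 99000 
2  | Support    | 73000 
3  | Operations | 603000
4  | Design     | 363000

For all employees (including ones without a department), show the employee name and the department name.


LEFT JOIN keeps every row from employees (the left table); where dept_id has no match in departments, the department columns become NULL. Walk through each employee:
  - employee 1 (Eve): dept_id=1 -> matches HR
  - employee 2 (Julia): dept_id=4 -> matches Design
  - employee 3 (Chris): dept_id=NULL, no match -> kept with NULL
  - employee 4 (Tina): dept_id=4 -> matches Design
  - employee 5 (Xander): dept_id=2 -> matches Support
  - employee 6 (Bob): dept_id=NULL, no match -> kept with NULL
  - employee 7 (Carol): dept_id=1 -> matches HR
  - employee 8 (Ivan): dept_id=3 -> matches Operations
  - employee 9 (Dana): dept_id=4 -> matches Design
All 9 rows appear; 2 have NULL department.

SQL:
SELECT a.name, b.name AS department
FROM employees a
LEFT JOIN departments b ON a.dept_id = b.id

Result:
name   | department
-------+-----------
Eve    | HR        
Julia  | Design    
Chris  | NULL      
Tina   | Design    
Xander | Support   
Bob    | NULL      
Carol  | HR        
Ivan   | Operations
Dana   | Design    


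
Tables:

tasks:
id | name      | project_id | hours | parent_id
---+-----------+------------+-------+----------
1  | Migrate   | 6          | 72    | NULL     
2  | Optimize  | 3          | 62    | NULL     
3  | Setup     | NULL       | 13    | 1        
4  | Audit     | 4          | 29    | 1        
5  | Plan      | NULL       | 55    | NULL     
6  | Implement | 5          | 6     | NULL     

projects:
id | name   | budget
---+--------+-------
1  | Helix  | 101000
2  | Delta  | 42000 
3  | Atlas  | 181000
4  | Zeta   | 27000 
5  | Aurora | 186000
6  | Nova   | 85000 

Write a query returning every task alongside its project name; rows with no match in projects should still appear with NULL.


LEFT JOIN keeps every row from tasks (the left table); where project_id has no match in projects, the project columns become NULL. Walk through each task:
  - task 1 (Migrate): project_id=6 -> matches Nova
  - task 2 (Optimize): project_id=3 -> matches Atlas
  - task 3 (Setup): project_id=NULL, no match -> kept with NULL
  - task 4 (Audit): project_id=4 -> matches Zeta
  - task 5 (Plan): project_id=NULL, no match -> kept with NULL
  - task 6 (Implement): project_id=5 -> matches Aurora
All 6 rows appear; 2 have NULL project.

SQL:
SELECT a.name, b.name AS project
FROM tasks a
LEFT JOIN projects b ON a.project_id = b.id

Result:
name      | project
----------+--------
Migrate   | Nova   
Optimize  | Atlas  
Setup     | NULL   
Audit     | Zeta   
Plan      | NULL   
Implement | Aurora 


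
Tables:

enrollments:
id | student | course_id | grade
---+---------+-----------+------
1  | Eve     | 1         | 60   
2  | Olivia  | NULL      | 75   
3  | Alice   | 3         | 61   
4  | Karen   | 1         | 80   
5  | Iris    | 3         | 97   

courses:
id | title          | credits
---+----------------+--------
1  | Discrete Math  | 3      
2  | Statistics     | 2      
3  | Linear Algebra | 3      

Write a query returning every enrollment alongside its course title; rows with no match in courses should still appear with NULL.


LEFT JOIN keeps every row from enrollments (the left table); where course_id has no match in courses, the course columns become NULL. Walk through each enrollment:
  - enrollment 1 (Eve): course_id=1 -> matches Discrete Math
  - enrollment 2 (Olivia): course_id=NULL, no match -> kept with NULL
  - enrollment 3 (Alice): course_id=3 -> matches Linear Algebra
  - enrollment 4 (Karen): course_id=1 -> matches Discrete Math
  - enrollment 5 (Iris): course_id=3 -> matches Linear Algebra
All 5 rows appear; 1 has NULL course.

SQL:
SELECT a.student, b.title AS course
FROM enrollments a
LEFT JOIN courses b ON a.course_id = b.id

Result:
student | course        
--------+---------------
Eve     | Discrete Math 
Olivia  | NULL          
Alice   | Linear Algebra
Karen   | Discrete Math 
Iris    | Linear Algebra


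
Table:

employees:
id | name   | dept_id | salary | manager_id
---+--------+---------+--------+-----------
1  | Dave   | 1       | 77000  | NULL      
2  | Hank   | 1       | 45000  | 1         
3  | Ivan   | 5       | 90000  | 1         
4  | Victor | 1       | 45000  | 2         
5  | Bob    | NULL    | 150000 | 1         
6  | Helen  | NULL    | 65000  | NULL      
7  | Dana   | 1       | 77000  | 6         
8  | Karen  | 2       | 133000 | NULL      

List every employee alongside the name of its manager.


This is a self-join: employees is joined to a second copy of itself, matching each row's manager_id to another row's id. Use LEFT JOIN so rows with manager_id=NULL are kept.
  - employee 1 (Dave): manager_id=NULL -> NULL
  - employee 2 (Hank): manager_id=1 -> Dave
  - employee 3 (Ivan): manager_id=1 -> Dave
  - employee 4 (Victor): manager_id=2 -> Hank
  - employee 5 (Bob): manager_id=1 -> Dave
  - employee 6 (Helen): manager_id=NULL -> NULL
  - employee 7 (Dana): manager_id=6 -> Helen
  - employee 8 (Karen): manager_id=NULL -> NULL

SQL:
SELECT a.name AS item, b.name AS manager
FROM employees a
LEFT JOIN employees b ON a.manager_id = b.id

Result:
item   | manager
-------+--------
Dave   | NULL   
Hank   | Dave   
Ivan   | Dave   
Victor | Hank   
Bob    | Dave   
Helen  | NULL   
Dana   | Helen  
Karen  | NULL   


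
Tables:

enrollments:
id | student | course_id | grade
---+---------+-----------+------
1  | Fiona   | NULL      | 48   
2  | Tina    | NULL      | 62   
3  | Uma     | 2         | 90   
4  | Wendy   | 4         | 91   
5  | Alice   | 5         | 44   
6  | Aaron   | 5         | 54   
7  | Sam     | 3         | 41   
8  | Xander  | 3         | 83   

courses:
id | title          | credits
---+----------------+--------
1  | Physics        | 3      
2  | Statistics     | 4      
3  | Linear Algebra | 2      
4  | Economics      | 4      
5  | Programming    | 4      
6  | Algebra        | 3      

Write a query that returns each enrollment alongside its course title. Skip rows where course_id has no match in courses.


INNER JOIN keeps only enrollments rows whose course_id matches an id in courses. Walk through each enrollment:
  - enrollment 1 (Fiona): course_id=NULL, no match -> dropped
  - enrollment 2 (Tina): course_id=NULL, no match -> dropped
  - enrollment 3 (Uma): course_id=2 -> matches Statistics
  - enrollment 4 (Wendy): course_id=4 -> matches Economics
  - enrollment 5 (Alice): course_id=5 -> matches Programming
  - enrollment 6 (Aaron): course_id=5 -> matches Programming
  - enrollment 7 (Sam): course_id=3 -> matches Linear Algebra
  - enrollment 8 (Xander): course_id=3 -> matches Linear Algebra
So 2 of 8 rows are dropped.

SQL:
SELECT a.student, b.title AS course
FROM enrollments a
INNER JOIN courses b ON a.course_id = b.id

Result:
student | course        
--------+---------------
Uma     | Statistics    
Wendy   | Economics     
Alice   | Programming   
Aaron   | Programming   
Sam     | Linear Algebra
Xander  | Linear Algebra


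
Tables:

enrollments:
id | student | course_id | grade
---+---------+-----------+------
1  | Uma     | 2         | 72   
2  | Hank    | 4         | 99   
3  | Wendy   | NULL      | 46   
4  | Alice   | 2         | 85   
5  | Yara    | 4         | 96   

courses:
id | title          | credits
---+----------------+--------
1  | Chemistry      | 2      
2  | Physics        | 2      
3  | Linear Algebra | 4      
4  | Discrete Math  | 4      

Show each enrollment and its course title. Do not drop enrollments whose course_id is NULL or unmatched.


LEFT JOIN keeps every row from enrollments (the left table); where course_id has no match in courses, the course columns become NULL. Walk through each enrollment:
  - enrollment 1 (Uma): course_id=2 -> matches Physics
  - enrollment 2 (Hank): course_id=4 -> matches Discrete Math
  - enrollment 3 (Wendy): course_id=NULL, no match -> kept with NULL
  - enrollment 4 (Alice): course_id=2 -> matches Physics
  - enrollment 5 (Yara): course_id=4 -> matches Discrete Math
All 5 rows appear; 1 has NULL course.

SQL:
SELECT a.student, b.title AS course
FROM enrollments a
LEFT JOIN courses b ON a.course_id = b.id

Result:
student | course       
--------+--------------
Uma     | Physics      
Hank    | Discrete Math
Wendy   | NULL         
Alice   | Physics      
Yara    | Discrete Math


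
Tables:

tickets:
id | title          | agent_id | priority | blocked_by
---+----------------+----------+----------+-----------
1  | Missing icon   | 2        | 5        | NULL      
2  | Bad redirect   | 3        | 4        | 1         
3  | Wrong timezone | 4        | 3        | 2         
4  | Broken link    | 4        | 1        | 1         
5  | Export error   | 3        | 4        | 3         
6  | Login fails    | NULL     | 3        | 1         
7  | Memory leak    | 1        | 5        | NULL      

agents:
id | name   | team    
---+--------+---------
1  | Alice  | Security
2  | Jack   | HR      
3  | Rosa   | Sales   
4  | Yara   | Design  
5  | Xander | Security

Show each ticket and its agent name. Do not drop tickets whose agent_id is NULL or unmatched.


LEFT JOIN keeps every row from tickets (the left table); where agent_id has no match in agents, the agent columns become NULL. Walk through each ticket:
  - ticket 1 (Missing icon): agent_id=2 -> matches Jack
  - ticket 2 (Bad redirect): agent_id=3 -> matches Rosa
  - ticket 3 (Wrong timezone): agent_id=4 -> matches Yara
  - ticket 4 (Broken link): agent_id=4 -> matches Yara
  - ticket 5 (Export error): agent_id=3 -> matches Rosa
  - ticket 6 (Login fails): agent_id=NULL, no match -> kept with NULL
  - ticket 7 (Memory leak): agent_id=1 -> matches Alice
All 7 rows appear; 1 has NULL agent.

SQL:
SELECT a.title, b.name AS agent
FROM tickets a
LEFT JOIN agents b ON a.agent_id = b.id

Result:
title          | agent
---------------+------
Missing icon   | Jack 
Bad redirect   | Rosa 
Wrong timezone | Yara 
Broken link    | Yara 
Export error   | Rosa 
Login fails    | NULL 
Memory leak    | Alice


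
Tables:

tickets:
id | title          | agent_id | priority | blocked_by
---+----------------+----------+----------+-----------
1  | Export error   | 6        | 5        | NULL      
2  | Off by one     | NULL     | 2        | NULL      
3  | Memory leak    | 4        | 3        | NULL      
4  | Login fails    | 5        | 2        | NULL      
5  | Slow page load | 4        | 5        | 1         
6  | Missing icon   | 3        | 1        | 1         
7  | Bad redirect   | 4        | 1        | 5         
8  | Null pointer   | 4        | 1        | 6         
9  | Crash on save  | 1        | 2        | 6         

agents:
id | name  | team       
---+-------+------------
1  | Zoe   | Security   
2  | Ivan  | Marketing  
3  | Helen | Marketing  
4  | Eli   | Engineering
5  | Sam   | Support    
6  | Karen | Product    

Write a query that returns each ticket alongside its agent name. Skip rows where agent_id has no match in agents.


INNER JOIN keeps only tickets rows whose agent_id matches an id in agents. Walk through each ticket:
  - ticket 1 (Export error): agent_id=6 -> matches Karen
  - ticket 2 (Off by one): agent_id=NULL, no match -> dropped
  - ticket 3 (Memory leak): agent_id=4 -> matches Eli
  - ticket 4 (Login fails): agent_id=5 -> matches Sam
  - ticket 5 (Slow page load): agent_id=4 -> matches Eli
  - ticket 6 (Missing icon): agent_id=3 -> matches Helen
  - ticket 7 (Bad redirect): agent_id=4 -> matches Eli
  - ticket 8 (Null pointer): agent_id=4 -> matches Eli
  - ticket 9 (Crash on save): agent_id=1 -> matches Zoe
So 1 of 9 rows is dropped.

SQL:
SELECT a.title, b.name AS agent
FROM tickets a
INNER JOIN agents b ON a.agent_id = b.id

Result:
title          | agent
---------------+------
Export error   | Karen
Memory leak    | Eli  
Login fails    | Sam  
Slow page load | Eli  
Missing icon   | Helen
Bad redirect   | Eli  
Null pointer   | Eli  
Crash on save  | Zoe  


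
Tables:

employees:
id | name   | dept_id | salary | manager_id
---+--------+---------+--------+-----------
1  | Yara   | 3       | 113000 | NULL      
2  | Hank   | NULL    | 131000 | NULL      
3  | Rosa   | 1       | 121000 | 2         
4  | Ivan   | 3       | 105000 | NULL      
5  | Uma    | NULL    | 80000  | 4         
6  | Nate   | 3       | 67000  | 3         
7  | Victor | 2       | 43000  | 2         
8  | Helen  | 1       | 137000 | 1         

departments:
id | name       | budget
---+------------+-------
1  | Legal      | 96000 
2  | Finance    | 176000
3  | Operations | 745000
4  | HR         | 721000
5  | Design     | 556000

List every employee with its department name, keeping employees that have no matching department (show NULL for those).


LEFT JOIN keeps every row from employees (the left table); where dept_id has no match in departments, the department columns become NULL. Walk through each employee:
  - employee 1 (Yara): dept_id=3 -> matches Operations
  - employee 2 (Hank): dept_id=NULL, no match -> kept with NULL
  - employee 3 (Rosa): dept_id=1 -> matches Legal
  - employee 4 (Ivan): dept_id=3 -> matches Operations
  - employee 5 (Uma): dept_id=NULL, no match -> kept with NULL
  - employee 6 (Nate): dept_id=3 -> matches Operations
  - employee 7 (Victor): dept_id=2 -> matches Finance
  - employee 8 (Helen): dept_id=1 -> matches Legal
All 8 rows appear; 2 have NULL department.

SQL:
SELECT a.name, b.name AS department
FROM employees a
LEFT JOIN departments b ON a.dept_id = b.id

Result:
name   | department
-------+-----------
Yara   | Operations
Hank   | NULL      
Rosa   | Legal     
Ivan   | Operations
Uma    | NULL      
Nate   | Operations
Victor | Finance   
Helen  | Legal     


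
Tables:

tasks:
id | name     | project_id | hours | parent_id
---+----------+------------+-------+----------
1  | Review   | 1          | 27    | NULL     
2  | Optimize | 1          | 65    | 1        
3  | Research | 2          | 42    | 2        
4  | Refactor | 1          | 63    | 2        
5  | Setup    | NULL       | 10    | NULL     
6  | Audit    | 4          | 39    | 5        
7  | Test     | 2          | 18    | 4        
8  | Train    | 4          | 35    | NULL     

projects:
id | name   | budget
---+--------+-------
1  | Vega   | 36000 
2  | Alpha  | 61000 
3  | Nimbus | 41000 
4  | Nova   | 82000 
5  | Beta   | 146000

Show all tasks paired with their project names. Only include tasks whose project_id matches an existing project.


INNER JOIN keeps only tasks rows whose project_id matches an id in projects. Walk through each task:
  - task 1 (Review): project_id=1 -> matches Vega
  - task 2 (Optimize): project_id=1 -> matches Vega
  - task 3 (Research): project_id=2 -> matches Alpha
  - task 4 (Refactor): project_id=1 -> matches Vega
  - task 5 (Setup): project_id=NULL, no match -> dropped
  - task 6 (Audit): project_id=4 -> matches Nova
  - task 7 (Test): project_id=2 -> matches Alpha
  - task 8 (Train): project_id=4 -> matches Nova
So 1 of 8 rows is dropped.

SQL:
SELECT a.name, b.name AS project
FROM tasks a
INNER JOIN projects b ON a.project_id = b.id

Result:
name     | project
---------+--------
Review   | Vega   
Optimize | Vega   
Research | Alpha  
Refactor | Vega   
Audit    | Nova   
Test     | Alpha  
Train    | Nova   


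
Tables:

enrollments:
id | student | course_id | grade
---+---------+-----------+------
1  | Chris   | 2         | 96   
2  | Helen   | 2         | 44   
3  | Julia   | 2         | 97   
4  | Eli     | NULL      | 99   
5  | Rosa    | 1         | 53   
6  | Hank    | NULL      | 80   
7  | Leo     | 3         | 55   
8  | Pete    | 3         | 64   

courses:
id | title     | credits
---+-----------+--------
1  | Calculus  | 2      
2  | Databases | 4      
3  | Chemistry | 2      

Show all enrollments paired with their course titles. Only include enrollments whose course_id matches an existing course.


INNER JOIN keeps only enrollments rows whose course_id matches an id in courses. Walk through each enrollment:
  - enrollment 1 (Chris): course_id=2 -> matches Databases
  - enrollment 2 (Helen): course_id=2 -> matches Databases
  - enrollment 3 (Julia): course_id=2 -> matches Databases
  - enrollment 4 (Eli): course_id=NULL, no match -> dropped
  - enrollment 5 (Rosa): course_id=1 -> matches Calculus
  - enrollment 6 (Hank): course_id=NULL, no match -> dropped
  - enrollment 7 (Leo): course_id=3 -> matches Chemistry
  - enrollment 8 (Pete): course_id=3 -> matches Chemistry
So 2 of 8 rows are dropped.

SQL:
SELECT a.student, b.title AS course
FROM enrollments a
INNER JOIN courses b ON a.course_id = b.id

Result:
student | course   
--------+----------
Chris   | Databases
Helen   | Databases
Julia   | Databases
Rosa    | Calculus 
Leo     | Chemistry
Pete    | Chemistry


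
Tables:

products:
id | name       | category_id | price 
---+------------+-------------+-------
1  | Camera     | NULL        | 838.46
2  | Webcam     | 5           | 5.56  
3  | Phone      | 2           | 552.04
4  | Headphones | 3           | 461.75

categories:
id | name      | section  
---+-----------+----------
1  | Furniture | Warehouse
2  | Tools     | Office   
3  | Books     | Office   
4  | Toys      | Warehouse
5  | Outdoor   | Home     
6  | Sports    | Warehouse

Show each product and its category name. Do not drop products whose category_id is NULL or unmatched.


LEFT JOIN keeps every row from products (the left table); where category_id has no match in categories, the category columns become NULL. Walk through each product:
  - product 1 (Camera): category_id=NULL, no match -> kept with NULL
  - product 2 (Webcam): category_id=5 -> matches Outdoor
  - product 3 (Phone): category_id=2 -> matches Tools
  - product 4 (Headphones): category_id=3 -> matches Books
All 4 rows appear; 1 has NULL category.

SQL:
SELECT a.name, b.name AS category
FROM products a
LEFT JOIN categories b ON a.category_id = b.id

Result:
name       | category
-----------+---------
Camera     | NULL    
Webcam     | Outdoor 
Phone      | Tools   
Headphones | Books   


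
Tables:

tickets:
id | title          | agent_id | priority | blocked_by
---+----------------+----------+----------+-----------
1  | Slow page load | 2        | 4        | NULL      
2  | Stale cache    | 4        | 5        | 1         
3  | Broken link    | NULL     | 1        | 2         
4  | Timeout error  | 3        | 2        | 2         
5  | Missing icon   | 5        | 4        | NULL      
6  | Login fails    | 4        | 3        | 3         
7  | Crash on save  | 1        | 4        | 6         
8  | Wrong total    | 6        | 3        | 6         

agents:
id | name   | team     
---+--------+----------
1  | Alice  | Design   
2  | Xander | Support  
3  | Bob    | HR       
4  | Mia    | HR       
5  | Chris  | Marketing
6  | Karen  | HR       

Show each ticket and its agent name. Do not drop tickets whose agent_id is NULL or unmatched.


LEFT JOIN keeps every row from tickets (the left table); where agent_id has no match in agents, the agent columns become NULL. Walk through each ticket:
  - ticket 1 (Slow page load): agent_id=2 -> matches Xander
  - ticket 2 (Stale cache): agent_id=4 -> matches Mia
  - ticket 3 (Broken link): agent_id=NULL, no match -> kept with NULL
  - ticket 4 (Timeout error): agent_id=3 -> matches Bob
  - ticket 5 (Missing icon): agent_id=5 -> matches Chris
  - ticket 6 (Login fails): agent_id=4 -> matches Mia
  - ticket 7 (Crash on save): agent_id=1 -> matches Alice
  - ticket 8 (Wrong total): agent_id=6 -> matches Karen
All 8 rows appear; 1 has NULL agent.

SQL:
SELECT a.title, b.name AS agent
FROM tickets a
LEFT JOIN agents b ON a.agent_id = b.id

Result:
title          | agent 
---------------+-------
Slow page load | Xander
Stale cache    | Mia   
Broken link    | NULL  
Timeout error  | Bob   
Missing icon   | Chris 
Login fails    | Mia   
Crash on save  | Alice 
Wrong total    | Karen 


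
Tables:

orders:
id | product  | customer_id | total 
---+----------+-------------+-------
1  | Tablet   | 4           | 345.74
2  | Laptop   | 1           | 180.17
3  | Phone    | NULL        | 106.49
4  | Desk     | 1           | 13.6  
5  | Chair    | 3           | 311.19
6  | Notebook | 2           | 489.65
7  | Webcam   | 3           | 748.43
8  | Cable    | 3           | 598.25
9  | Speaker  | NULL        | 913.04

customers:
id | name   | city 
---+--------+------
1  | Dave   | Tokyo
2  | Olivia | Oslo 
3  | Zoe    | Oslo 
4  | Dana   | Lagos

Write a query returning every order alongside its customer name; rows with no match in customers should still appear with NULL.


LEFT JOIN keeps every row from orders (the left table); where customer_id has no match in customers, the customer columns become NULL. Walk through each order:
  - order 1 (Tablet): customer_id=4 -> matches Dana
  - order 2 (Laptop): customer_id=1 -> matches Dave
  - order 3 (Phone): customer_id=NULL, no match -> kept with NULL
  - order 4 (Desk): customer_id=1 -> matches Dave
  - order 5 (Chair): customer_id=3 -> matches Zoe
  - order 6 (Notebook): customer_id=2 -> matches Olivia
  - order 7 (Webcam): customer_id=3 -> matches Zoe
  - order 8 (Cable): customer_id=3 -> matches Zoe
  - order 9 (Speaker): customer_id=NULL, no match -> kept with NULL
All 9 rows appear; 2 have NULL customer.

SQL:
SELECT a.product, b.name AS customer
FROM orders a
LEFT JOIN customers b ON a.customer_id = b.id

Result:
product  | customer
---------+---------
Tablet   | Dana    
Laptop   | Dave    
Phone    | NULL    
Desk     | Dave    
Chair    | Zoe     
Notebook | Olivia  
Webcam   | Zoe     
Cable    | Zoe     
Speaker  | NULL    


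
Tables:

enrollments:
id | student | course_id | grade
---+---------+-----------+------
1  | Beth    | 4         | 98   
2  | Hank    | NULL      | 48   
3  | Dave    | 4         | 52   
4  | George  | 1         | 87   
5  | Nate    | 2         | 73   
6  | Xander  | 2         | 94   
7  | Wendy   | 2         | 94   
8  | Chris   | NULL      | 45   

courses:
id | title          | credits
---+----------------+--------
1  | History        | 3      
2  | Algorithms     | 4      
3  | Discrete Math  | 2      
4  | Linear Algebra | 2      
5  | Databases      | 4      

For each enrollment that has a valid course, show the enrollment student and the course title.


INNER JOIN keeps only enrollments rows whose course_id matches an id in courses. Walk through each enrollment:
  - enrollment 1 (Beth): course_id=4 -> matches Linear Algebra
  - enrollment 2 (Hank): course_id=NULL, no match -> dropped
  - enrollment 3 (Dave): course_id=4 -> matches Linear Algebra
  - enrollment 4 (George): course_id=1 -> matches History
  - enrollment 5 (Nate): course_id=2 -> matches Algorithms
  - enrollment 6 (Xander): course_id=2 -> matches Algorithms
  - enrollment 7 (Wendy): course_id=2 -> matches Algorithms
  - enrollment 8 (Chris): course_id=NULL, no match -> dropped
So 2 of 8 rows are dropped.

SQL:
SELECT a.student, b.title AS course
FROM enrollments a
INNER JOIN courses b ON a.course_id = b.id

Result:
student | course        
--------+---------------
Beth    | Linear Algebra
Dave    | Linear Algebra
George  | History       
Nate    | Algorithms    
Xander  | Algorithms    
Wendy   | Algorithms    


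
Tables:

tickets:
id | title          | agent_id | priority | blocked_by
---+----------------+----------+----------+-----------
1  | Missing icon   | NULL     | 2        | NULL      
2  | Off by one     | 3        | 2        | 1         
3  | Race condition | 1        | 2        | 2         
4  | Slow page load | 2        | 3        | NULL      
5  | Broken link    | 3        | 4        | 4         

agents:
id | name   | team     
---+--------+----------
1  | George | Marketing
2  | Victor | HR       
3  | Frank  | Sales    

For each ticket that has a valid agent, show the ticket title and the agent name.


INNER JOIN keeps only tickets rows whose agent_id matches an id in agents. Walk through each ticket:
  - ticket 1 (Missing icon): agent_id=NULL, no match -> dropped
  - ticket 2 (Off by one): agent_id=3 -> matches Frank
  - ticket 3 (Race condition): agent_id=1 -> matches George
  - ticket 4 (Slow page load): agent_id=2 -> matches Victor
  - ticket 5 (Broken link): agent_id=3 -> matches Frank
So 1 of 5 rows is dropped.

SQL:
SELECT a.title, b.name AS agent
FROM tickets a
INNER JOIN agents b ON a.agent_id = b.id

Result:
title          | agent 
---------------+-------
Off by one     | Frank 
Race condition | George
Slow page load | Victor
Broken link    | Frank 


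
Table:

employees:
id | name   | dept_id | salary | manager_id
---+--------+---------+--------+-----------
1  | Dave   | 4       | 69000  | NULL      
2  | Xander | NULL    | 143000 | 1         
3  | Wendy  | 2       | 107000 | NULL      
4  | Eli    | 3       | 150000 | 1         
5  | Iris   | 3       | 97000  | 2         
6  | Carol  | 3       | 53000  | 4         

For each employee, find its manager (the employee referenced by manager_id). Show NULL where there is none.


This is a self-join: employees is joined to a second copy of itself, matching each row's manager_id to another row's id. Use LEFT JOIN so rows with manager_id=NULL are kept.
  - employee 1 (Dave): manager_id=NULL -> NULL
  - employee 2 (Xander): manager_id=1 -> Dave
  - employee 3 (Wendy): manager_id=NULL -> NULL
  - employee 4 (Eli): manager_id=1 -> Dave
  - employee 5 (Iris): manager_id=2 -> Xander
  - employee 6 (Carol): manager_id=4 -> Eli

SQL:
SELECT a.name AS item, b.name AS manager
FROM employees a
LEFT JOIN employees b ON a.manager_id = b.id

Result:
item   | manager
-------+--------
Dave   | NULL   
Xander | Dave   
Wendy  | NULL   
Eli    | Dave   
Iris   | Xander 
Carol  | Eli    


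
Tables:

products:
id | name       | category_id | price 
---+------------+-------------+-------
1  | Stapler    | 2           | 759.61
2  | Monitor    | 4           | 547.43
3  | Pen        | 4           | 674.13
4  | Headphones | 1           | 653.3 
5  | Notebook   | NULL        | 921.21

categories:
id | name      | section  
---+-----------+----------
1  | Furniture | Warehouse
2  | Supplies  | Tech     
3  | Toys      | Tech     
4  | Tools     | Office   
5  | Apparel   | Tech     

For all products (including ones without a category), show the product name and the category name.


LEFT JOIN keeps every row from products (the left table); where category_id has no match in categories, the category columns become NULL. Walk through each product:
  - product 1 (Stapler): category_id=2 -> matches Supplies
  - product 2 (Monitor): category_id=4 -> matches Tools
  - product 3 (Pen): category_id=4 -> matches Tools
  - product 4 (Headphones): category_id=1 -> matches Furniture
  - product 5 (Notebook): category_id=NULL, no match -> kept with NULL
All 5 rows appear; 1 has NULL category.

SQL:
SELECT a.name, b.name AS category
FROM products a
LEFT JOIN categories b ON a.category_id = b.id

Result:
name       | category 
-----------+----------
Stapler    | Supplies 
Monitor    | Tools    
Pen        | Tools    
Headphones | Furniture
Notebook   | NULL     


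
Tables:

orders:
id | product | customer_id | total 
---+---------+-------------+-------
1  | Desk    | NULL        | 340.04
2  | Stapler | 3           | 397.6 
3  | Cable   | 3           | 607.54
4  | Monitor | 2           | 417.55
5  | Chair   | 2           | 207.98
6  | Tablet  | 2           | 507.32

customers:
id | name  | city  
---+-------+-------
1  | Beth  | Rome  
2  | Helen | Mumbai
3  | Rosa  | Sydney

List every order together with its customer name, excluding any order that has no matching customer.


INNER JOIN keeps only orders rows whose customer_id matches an id in customers. Walk through each order:
  - order 1 (Desk): customer_id=NULL, no match -> dropped
  - order 2 (Stapler): customer_id=3 -> matches Rosa
  - order 3 (Cable): customer_id=3 -> matches Rosa
  - order 4 (Monitor): customer_id=2 -> matches Helen
  - order 5 (Chair): customer_id=2 -> matches Helen
  - order 6 (Tablet): customer_id=2 -> matches Helen
So 1 of 6 rows is dropped.

SQL:
SELECT a.product, b.name AS customer
FROM orders a
INNER JOIN customers b ON a.customer_id = b.id

Result:
product | customer
--------+---------
Stapler | Rosa    
Cable   | Rosa    
Monitor | Helen   
Chair   | Helen   
Tablet  | Helen   


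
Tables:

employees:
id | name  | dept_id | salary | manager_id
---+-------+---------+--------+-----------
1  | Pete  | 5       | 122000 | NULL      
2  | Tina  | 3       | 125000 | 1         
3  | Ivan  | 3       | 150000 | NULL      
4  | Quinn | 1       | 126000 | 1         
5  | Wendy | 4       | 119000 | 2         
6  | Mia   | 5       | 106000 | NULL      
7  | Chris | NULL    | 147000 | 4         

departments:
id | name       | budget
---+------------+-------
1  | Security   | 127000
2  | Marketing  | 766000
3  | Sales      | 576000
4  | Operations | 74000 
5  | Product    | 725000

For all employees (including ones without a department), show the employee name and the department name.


LEFT JOIN keeps every row from employees (the left table); where dept_id has no match in departments, the department columns become NULL. Walk through each employee:
  - employee 1 (Pete): dept_id=5 -> matches Product
  - employee 2 (Tina): dept_id=3 -> matches Sales
  - employee 3 (Ivan): dept_id=3 -> matches Sales
  - employee 4 (Quinn): dept_id=1 -> matches Security
  - employee 5 (Wendy): dept_id=4 -> matches Operations
  - employee 6 (Mia): dept_id=5 -> matches Product
  - employee 7 (Chris): dept_id=NULL, no match -> kept with NULL
All 7 rows appear; 1 has NULL department.

SQL:
SELECT a.name, b.name AS department
FROM employees a
LEFT JOIN departments b ON a.dept_id = b.id

Result:
name  | department
------+-----------
Pete  | Product   
Tina  | Sales     
Ivan  | Sales     
Quinn | Security  
Wendy | Operations
Mia   | Product   
Chris | NULL      


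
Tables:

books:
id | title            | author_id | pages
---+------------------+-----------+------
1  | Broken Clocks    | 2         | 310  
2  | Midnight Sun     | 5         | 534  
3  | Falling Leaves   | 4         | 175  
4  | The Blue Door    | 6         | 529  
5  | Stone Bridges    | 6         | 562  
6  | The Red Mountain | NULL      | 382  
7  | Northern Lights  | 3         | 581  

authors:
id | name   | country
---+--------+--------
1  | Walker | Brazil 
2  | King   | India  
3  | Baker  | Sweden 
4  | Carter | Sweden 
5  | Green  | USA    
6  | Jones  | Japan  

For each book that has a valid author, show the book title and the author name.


INNER JOIN keeps only books rows whose author_id matches an id in authors. Walk through each book:
  - book 1 (Broken Clocks): author_id=2 -> matches King
  - book 2 (Midnight Sun): author_id=5 -> matches Green
  - book 3 (Falling Leaves): author_id=4 -> matches Carter
  - book 4 (The Blue Door): author_id=6 -> matches Jones
  - book 5 (Stone Bridges): author_id=6 -> matches Jones
  - book 6 (The Red Mountain): author_id=NULL, no match -> dropped
  - book 7 (Northern Lights): author_id=3 -> matches Baker
So 1 of 7 rows is dropped.

SQL:
SELECT a.title, b.name AS author
FROM books a
INNER JOIN authors b ON a.author_id = b.id

Result:
title           | author
----------------+-------
Broken Clocks   | King  
Midnight Sun    | Green 
Falling Leaves  | Carter
The Blue Door   | Jones 
Stone Bridges   | Jones 
Northern Lights | Baker 


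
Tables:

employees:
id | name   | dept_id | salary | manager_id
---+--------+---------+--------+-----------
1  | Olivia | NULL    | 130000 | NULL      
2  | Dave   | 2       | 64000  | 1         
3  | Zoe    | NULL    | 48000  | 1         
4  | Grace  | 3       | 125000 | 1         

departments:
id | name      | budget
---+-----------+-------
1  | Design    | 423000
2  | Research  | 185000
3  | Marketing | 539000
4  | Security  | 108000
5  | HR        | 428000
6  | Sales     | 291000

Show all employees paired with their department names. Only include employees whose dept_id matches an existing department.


INNER JOIN keeps only employees rows whose dept_id matches an id in departments. Walk through each employee:
  - employee 1 (Olivia): dept_id=NULL, no match -> dropped
  - employee 2 (Dave): dept_id=2 -> matches Research
  - employee 3 (Zoe): dept_id=NULL, no match -> dropped
  - employee 4 (Grace): dept_id=3 -> matches Marketing
So 2 of 4 rows are dropped.

SQL:
SELECT a.name, b.name AS department
FROM employees a
INNER JOIN departments b ON a.dept_id = b.id

Result:
name  | department
------+-----------
Dave  | Research  
Grace | Marketing 


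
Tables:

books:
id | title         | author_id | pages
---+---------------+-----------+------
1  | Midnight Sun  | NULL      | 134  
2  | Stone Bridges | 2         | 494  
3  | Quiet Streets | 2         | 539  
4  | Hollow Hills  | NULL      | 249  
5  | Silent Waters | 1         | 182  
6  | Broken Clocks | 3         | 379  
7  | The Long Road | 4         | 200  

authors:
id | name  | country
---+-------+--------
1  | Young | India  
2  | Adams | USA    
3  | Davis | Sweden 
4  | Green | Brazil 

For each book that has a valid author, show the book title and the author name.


INNER JOIN keeps only books rows whose author_id matches an id in authors. Walk through each book:
  - book 1 (Midnight Sun): author_id=NULL, no match -> dropped
  - book 2 (Stone Bridges): author_id=2 -> matches Adams
  - book 3 (Quiet Streets): author_id=2 -> matches Adams
  - book 4 (Hollow Hills): author_id=NULL, no match -> dropped
  - book 5 (Silent Waters): author_id=1 -> matches Young
  - book 6 (Broken Clocks): author_id=3 -> matches Davis
  - book 7 (The Long Road): author_id=4 -> matches Green
So 2 of 7 rows are dropped.

SQL:
SELECT a.title, b.name AS author
FROM books a
INNER JOIN authors b ON a.author_id = b.id

Result:
title         | author
--------------+-------
Stone Bridges | Adams 
Quiet Streets | Adams 
Silent Waters | Young 
Broken Clocks | Davis 
The Long Road | Green 


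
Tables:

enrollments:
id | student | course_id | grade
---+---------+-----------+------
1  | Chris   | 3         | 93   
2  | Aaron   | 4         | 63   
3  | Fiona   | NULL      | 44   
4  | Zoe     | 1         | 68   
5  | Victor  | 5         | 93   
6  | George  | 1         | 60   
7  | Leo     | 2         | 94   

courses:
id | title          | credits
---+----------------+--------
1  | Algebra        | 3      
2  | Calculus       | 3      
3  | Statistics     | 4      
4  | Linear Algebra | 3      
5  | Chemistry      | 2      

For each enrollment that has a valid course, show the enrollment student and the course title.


INNER JOIN keeps only enrollments rows whose course_id matches an id in courses. Walk through each enrollment:
  - enrollment 1 (Chris): course_id=3 -> matches Statistics
  - enrollment 2 (Aaron): course_id=4 -> matches Linear Algebra
  - enrollment 3 (Fiona): course_id=NULL, no match -> dropped
  - enrollment 4 (Zoe): course_id=1 -> matches Algebra
  - enrollment 5 (Victor): course_id=5 -> matches Chemistry
  - enrollment 6 (George): course_id=1 -> matches Algebra
  - enrollment 7 (Leo): course_id=2 -> matches Calculus
So 1 of 7 rows is dropped.

SQL:
SELECT a.student, b.title AS course
FROM enrollments a
INNER JOIN courses b ON a.course_id = b.id

Result:
student | course        
--------+---------------
Chris   | Statistics    
Aaron   | Linear Algebra
Zoe     | Algebra       
Victor  | Chemistry     
George  | Algebra       
Leo     | Calculus      


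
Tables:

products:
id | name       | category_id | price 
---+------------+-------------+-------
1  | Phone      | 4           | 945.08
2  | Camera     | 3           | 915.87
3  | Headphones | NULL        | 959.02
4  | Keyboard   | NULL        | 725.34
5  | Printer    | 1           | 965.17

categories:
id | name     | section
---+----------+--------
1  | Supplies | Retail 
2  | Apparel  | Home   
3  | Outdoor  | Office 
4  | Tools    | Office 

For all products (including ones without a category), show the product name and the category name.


LEFT JOIN keeps every row from products (the left table); where category_id has no match in categories, the category columns become NULL. Walk through each product:
  - product 1 (Phone): category_id=4 -> matches Tools
  - product 2 (Camera): category_id=3 -> matches Outdoor
  - product 3 (Headphones): category_id=NULL, no match -> kept with NULL
  - product 4 (Keyboard): category_id=NULL, no match -> kept with NULL
  - product 5 (Printer): category_id=1 -> matches Supplies
All 5 rows appear; 2 have NULL category.

SQL:
SELECT a.name, b.name AS category
FROM products a
LEFT JOIN categories b ON a.category_id = b.id

Result:
name       | category
-----------+---------
Phone      | Tools   
Camera     | Outdoor 
Headphones | NULL    
Keyboard   | NULL    
Printer    | Supplies


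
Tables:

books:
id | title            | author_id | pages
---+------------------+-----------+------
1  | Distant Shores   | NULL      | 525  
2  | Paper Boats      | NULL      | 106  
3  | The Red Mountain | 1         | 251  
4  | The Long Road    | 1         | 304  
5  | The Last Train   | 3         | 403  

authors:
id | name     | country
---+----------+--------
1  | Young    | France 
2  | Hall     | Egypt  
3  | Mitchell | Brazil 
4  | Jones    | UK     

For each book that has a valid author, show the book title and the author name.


INNER JOIN keeps only books rows whose author_id matches an id in authors. Walk through each book:
  - book 1 (Distant Shores): author_id=NULL, no match -> dropped
  - book 2 (Paper Boats): author_id=NULL, no match -> dropped
  - book 3 (The Red Mountain): author_id=1 -> matches Young
  - book 4 (The Long Road): author_id=1 -> matches Young
  - book 5 (The Last Train): author_id=3 -> matches Mitchell
So 2 of 5 rows are dropped.

SQL:
SELECT a.title, b.name AS author
FROM books a
INNER JOIN authors b ON a.author_id = b.id

Result:
title            | author  
-----------------+---------
The Red Mountain | Young   
The Long Road    | Young   
The Last Train   | Mitchell


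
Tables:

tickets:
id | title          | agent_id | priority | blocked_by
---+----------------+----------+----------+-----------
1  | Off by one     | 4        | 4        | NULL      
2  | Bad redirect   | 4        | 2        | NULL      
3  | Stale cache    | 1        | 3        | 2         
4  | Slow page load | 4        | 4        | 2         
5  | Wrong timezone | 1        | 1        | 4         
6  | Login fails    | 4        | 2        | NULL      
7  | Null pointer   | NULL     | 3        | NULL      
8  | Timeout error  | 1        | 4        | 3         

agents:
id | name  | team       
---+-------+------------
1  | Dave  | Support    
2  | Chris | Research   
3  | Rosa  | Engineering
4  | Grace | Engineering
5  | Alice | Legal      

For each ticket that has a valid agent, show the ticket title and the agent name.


INNER JOIN keeps only tickets rows whose agent_id matches an id in agents. Walk through each ticket:
  - ticket 1 (Off by one): agent_id=4 -> matches Grace
  - ticket 2 (Bad redirect): agent_id=4 -> matches Grace
  - ticket 3 (Stale cache): agent_id=1 -> matches Dave
  - ticket 4 (Slow page load): agent_id=4 -> matches Grace
  - ticket 5 (Wrong timezone): agent_id=1 -> matches Dave
  - ticket 6 (Login fails): agent_id=4 -> matches Grace
  - ticket 7 (Null pointer): agent_id=NULL, no match -> dropped
  - ticket 8 (Timeout error): agent_id=1 -> matches Dave
So 1 of 8 rows is dropped.

SQL:
SELECT a.title, b.name AS agent
FROM tickets a
INNER JOIN agents b ON a.agent_id = b.id

Result:
title          | agent
---------------+------
Off by one     | Grace
Bad redirect   | Grace
Stale cache    | Dave 
Slow page load | Grace
Wrong timezone | Dave 
Login fails    | Grace
Timeout error  | Dave 


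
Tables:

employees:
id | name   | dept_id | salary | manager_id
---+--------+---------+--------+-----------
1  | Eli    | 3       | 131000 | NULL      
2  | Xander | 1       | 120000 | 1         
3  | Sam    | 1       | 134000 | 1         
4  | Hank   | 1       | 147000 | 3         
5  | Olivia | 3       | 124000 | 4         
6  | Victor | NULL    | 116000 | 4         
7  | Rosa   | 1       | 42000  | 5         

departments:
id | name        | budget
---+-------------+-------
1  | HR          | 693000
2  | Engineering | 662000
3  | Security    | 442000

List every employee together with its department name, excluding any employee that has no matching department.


INNER JOIN keeps only employees rows whose dept_id matches an id in departments. Walk through each employee:
  - employee 1 (Eli): dept_id=3 -> matches Security
  - employee 2 (Xander): dept_id=1 -> matches HR
  - employee 3 (Sam): dept_id=1 -> matches HR
  - employee 4 (Hank): dept_id=1 -> matches HR
  - employee 5 (Olivia): dept_id=3 -> matches Security
  - employee 6 (Victor): dept_id=NULL, no match -> dropped
  - employee 7 (Rosa): dept_id=1 -> matches HR
So 1 of 7 rows is dropped.

SQL:
SELECT a.name, b.name AS department
FROM employees a
INNER JOIN departments b ON a.dept_id = b.id

Result:
name   | department
-------+-----------
Eli    | Security  
Xander | HR        
Sam    | HR        
Hank   | HR        
Olivia | Security  
Rosa   | HR        
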